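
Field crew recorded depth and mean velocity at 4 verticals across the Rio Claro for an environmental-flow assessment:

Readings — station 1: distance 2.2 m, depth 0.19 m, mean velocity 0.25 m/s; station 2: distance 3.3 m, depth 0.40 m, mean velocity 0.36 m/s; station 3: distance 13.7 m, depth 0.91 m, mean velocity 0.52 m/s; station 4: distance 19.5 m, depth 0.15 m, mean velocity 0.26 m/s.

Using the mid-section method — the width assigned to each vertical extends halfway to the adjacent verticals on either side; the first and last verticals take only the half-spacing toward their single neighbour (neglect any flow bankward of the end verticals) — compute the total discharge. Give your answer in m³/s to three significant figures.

w_1 = (3.3 − 2.2)/2 = 0.55 m; q_1 = 0.25 × 0.19 × 0.55 = 0.02613 m³/s
w_2 = (13.7 − 2.2)/2 = 5.75 m; q_2 = 0.36 × 0.40 × 5.75 = 0.8280 m³/s
w_3 = (19.5 − 3.3)/2 = 8.1 m; q_3 = 0.52 × 0.91 × 8.1 = 3.833 m³/s
w_4 = (19.5 − 13.7)/2 = 2.9 m; q_4 = 0.26 × 0.15 × 2.9 = 0.1131 m³/s
Q = Σ qᵢ = 4.800 m³/s

4.80 m³/s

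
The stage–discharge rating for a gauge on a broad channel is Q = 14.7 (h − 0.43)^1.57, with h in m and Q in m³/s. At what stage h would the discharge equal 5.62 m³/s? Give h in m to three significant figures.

h − h₀ = (Q/C)^(1/b) = (5.62/14.7)^(1/1.57) = 0.5420 m
h = 0.43 + 0.5420 = 0.9720 m

0.972 m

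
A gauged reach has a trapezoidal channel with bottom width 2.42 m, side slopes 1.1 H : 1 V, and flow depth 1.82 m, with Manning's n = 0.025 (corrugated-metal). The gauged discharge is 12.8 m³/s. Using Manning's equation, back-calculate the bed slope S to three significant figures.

0.00152

A = (b + z·y)·y = (2.42 + 1.1×1.82)×1.82 = 8.048 m²
P = b + 2y√(1+z²) = 2.42 + 2×1.82×√(1+1.1²) = 7.831 m
R = A/P = 8.048/7.831 = 1.028 m
S = (Q·n / (1·A·R^(2/3)))² = (12.8×0.025 / (1×8.048×1.018))² = 0.001524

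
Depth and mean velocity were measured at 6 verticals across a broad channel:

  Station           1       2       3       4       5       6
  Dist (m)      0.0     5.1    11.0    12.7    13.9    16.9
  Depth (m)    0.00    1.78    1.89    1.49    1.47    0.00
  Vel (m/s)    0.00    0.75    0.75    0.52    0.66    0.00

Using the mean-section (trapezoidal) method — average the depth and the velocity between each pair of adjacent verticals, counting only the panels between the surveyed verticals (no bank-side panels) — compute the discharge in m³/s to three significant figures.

13.4 m³/s

Panel 1-2: Δb = 5.1 m, d̄ = (0.00+1.78)/2 = 0.89, v̄ = (0.00+0.75)/2 = 0.375 → q = 5.1×0.89×0.375 = 1.702 m³/s
Panel 2-3: Δb = 5.9 m, d̄ = (1.78+1.89)/2 = 1.835, v̄ = (0.75+0.75)/2 = 0.75 → q = 5.9×1.835×0.75 = 8.120 m³/s
Panel 3-4: Δb = 1.7 m, d̄ = (1.89+1.49)/2 = 1.69, v̄ = (0.75+0.52)/2 = 0.635 → q = 1.7×1.69×0.635 = 1.824 m³/s
Panel 4-5: Δb = 1.2 m, d̄ = (1.49+1.47)/2 = 1.48, v̄ = (0.52+0.66)/2 = 0.59 → q = 1.2×1.48×0.59 = 1.048 m³/s
Panel 5-6: Δb = 3 m, d̄ = (1.47+0.00)/2 = 0.735, v̄ = (0.66+0.00)/2 = 0.33 → q = 3×0.735×0.33 = 0.7277 m³/s
Q = Σ q = 13.42 m³/s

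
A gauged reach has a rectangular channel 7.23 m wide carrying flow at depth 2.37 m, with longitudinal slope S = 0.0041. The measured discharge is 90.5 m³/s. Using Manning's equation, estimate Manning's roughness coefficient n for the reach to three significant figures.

A = b·y = 7.23 × 2.37 = 17.14 m²
P = b + 2y = 7.23 + 2×2.37 = 11.97 m
R = A/P = 17.14/11.97 = 1.432 m
n = (1/Q)·A·R^(2/3)·S^(1/2) = (1/90.5) × 17.14 × 1.270 × 0.06403 = 0.01540

0.0154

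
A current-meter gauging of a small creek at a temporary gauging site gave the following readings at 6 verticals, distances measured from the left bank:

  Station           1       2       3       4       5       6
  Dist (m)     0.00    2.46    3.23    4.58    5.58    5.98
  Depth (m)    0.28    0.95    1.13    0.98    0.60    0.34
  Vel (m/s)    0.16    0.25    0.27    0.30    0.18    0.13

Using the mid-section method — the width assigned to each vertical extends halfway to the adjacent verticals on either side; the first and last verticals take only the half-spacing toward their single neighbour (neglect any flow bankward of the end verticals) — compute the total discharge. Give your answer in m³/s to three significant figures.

1.19 m³/s

w_1 = (2.46 − 0.00)/2 = 1.23 m; q_1 = 0.16 × 0.28 × 1.23 = 0.05510 m³/s
w_2 = (3.23 − 0.00)/2 = 1.615 m; q_2 = 0.25 × 0.95 × 1.615 = 0.3836 m³/s
w_3 = (4.58 − 2.46)/2 = 1.06 m; q_3 = 0.27 × 1.13 × 1.06 = 0.3234 m³/s
w_4 = (5.58 − 3.23)/2 = 1.175 m; q_4 = 0.30 × 0.98 × 1.175 = 0.3455 m³/s
w_5 = (5.98 − 4.58)/2 = 0.7 m; q_5 = 0.18 × 0.60 × 0.7 = 0.07560 m³/s
w_6 = (5.98 − 5.58)/2 = 0.2 m; q_6 = 0.13 × 0.34 × 0.2 = 0.008840 m³/s
Q = Σ qᵢ = 1.192 m³/s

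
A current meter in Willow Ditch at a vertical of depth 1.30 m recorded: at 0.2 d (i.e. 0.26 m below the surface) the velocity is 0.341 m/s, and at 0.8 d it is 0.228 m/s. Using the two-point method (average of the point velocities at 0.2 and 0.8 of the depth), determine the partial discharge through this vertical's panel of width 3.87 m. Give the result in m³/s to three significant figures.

1.43 m³/s

v̄ = (0.341 + 0.228) / 2 = 0.2845 m/s
q = v̄ × d × w = 0.2845 × 1.30 × 3.87 = 1.431 m³/s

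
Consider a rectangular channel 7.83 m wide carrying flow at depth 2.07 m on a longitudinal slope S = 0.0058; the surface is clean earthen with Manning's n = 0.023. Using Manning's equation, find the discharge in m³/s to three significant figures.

65.7 m³/s

A = b·y = 7.83 × 2.07 = 16.21 m²
P = b + 2y = 7.83 + 2×2.07 = 11.97 m
R = A/P = 16.21/11.97 = 1.354 m
Q = (1/n)·A·R^(2/3)·S^(1/2) = (1/0.023) × 16.21 × 1.354^(2/3) × 0.0058^(1/2) = 65.69 m³/s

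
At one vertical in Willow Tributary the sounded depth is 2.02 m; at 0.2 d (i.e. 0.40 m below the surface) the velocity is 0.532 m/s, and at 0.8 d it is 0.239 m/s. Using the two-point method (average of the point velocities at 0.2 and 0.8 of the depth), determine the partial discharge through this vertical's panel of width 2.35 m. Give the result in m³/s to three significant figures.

1.83 m³/s

v̄ = (0.532 + 0.239) / 2 = 0.3855 m/s
q = v̄ × d × w = 0.3855 × 2.02 × 2.35 = 1.830 m³/s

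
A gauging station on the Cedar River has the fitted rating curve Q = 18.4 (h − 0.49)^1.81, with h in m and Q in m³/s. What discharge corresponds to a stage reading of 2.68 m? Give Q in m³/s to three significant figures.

Q = 18.4 × (2.68 − 0.49)^1.81 = 18.4 × 2.19^1.81 = 76.04 m³/s

76.0 m³/s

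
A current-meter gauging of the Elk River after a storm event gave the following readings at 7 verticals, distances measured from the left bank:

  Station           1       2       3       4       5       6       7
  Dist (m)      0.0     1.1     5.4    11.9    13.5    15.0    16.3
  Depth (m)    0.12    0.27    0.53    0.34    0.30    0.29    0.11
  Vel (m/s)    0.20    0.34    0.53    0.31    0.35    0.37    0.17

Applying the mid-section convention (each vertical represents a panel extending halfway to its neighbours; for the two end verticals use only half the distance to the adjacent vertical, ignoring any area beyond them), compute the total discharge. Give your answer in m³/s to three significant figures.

w_1 = (1.1 − 0.0)/2 = 0.55 m; q_1 = 0.20 × 0.12 × 0.55 = 0.01320 m³/s
w_2 = (5.4 − 0.0)/2 = 2.7 m; q_2 = 0.34 × 0.27 × 2.7 = 0.2479 m³/s
w_3 = (11.9 − 1.1)/2 = 5.4 m; q_3 = 0.53 × 0.53 × 5.4 = 1.517 m³/s
w_4 = (13.5 − 5.4)/2 = 4.05 m; q_4 = 0.31 × 0.34 × 4.05 = 0.4269 m³/s
w_5 = (15.0 − 11.9)/2 = 1.55 m; q_5 = 0.35 × 0.30 × 1.55 = 0.1628 m³/s
w_6 = (16.3 − 13.5)/2 = 1.4 m; q_6 = 0.37 × 0.29 × 1.4 = 0.1502 m³/s
w_7 = (16.3 − 15.0)/2 = 0.65 m; q_7 = 0.17 × 0.11 × 0.65 = 0.01216 m³/s
Q = Σ qᵢ = 2.530 m³/s

2.53 m³/s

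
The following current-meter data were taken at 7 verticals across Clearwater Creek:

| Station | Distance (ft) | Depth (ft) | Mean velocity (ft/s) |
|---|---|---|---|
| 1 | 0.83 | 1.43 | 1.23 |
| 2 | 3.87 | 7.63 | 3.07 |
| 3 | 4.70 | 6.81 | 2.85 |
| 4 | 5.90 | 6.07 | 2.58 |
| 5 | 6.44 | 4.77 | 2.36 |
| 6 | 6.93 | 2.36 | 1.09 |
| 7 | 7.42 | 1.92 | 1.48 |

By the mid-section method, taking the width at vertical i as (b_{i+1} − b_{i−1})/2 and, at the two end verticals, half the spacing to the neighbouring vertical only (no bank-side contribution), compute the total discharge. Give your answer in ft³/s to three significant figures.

w_1 = (3.87 − 0.83)/2 = 1.52 ft; q_1 = 1.23 × 1.43 × 1.52 = 2.674 ft³/s
w_2 = (4.70 − 0.83)/2 = 1.935 ft; q_2 = 3.07 × 7.63 × 1.935 = 45.33 ft³/s
w_3 = (5.90 − 3.87)/2 = 1.015 ft; q_3 = 2.85 × 6.81 × 1.015 = 19.70 ft³/s
w_4 = (6.44 − 4.70)/2 = 0.87 ft; q_4 = 2.58 × 6.07 × 0.87 = 13.62 ft³/s
w_5 = (6.93 − 5.90)/2 = 0.515 ft; q_5 = 2.36 × 4.77 × 0.515 = 5.797 ft³/s
w_6 = (7.42 − 6.44)/2 = 0.49 ft; q_6 = 1.09 × 2.36 × 0.49 = 1.260 ft³/s
w_7 = (7.42 − 6.93)/2 = 0.245 ft; q_7 = 1.48 × 1.92 × 0.245 = 0.6962 ft³/s
Q = Σ qᵢ = 89.08 ft³/s

89.1 ft³/s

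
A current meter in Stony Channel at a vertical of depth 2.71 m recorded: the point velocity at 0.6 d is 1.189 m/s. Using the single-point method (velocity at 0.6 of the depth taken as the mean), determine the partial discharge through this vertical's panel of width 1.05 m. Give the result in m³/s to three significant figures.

3.38 m³/s

v̄ = v₀.₆ = 1.189 m/s
q = v̄ × d × w = 1.189 × 2.71 × 1.05 = 3.383 m³/s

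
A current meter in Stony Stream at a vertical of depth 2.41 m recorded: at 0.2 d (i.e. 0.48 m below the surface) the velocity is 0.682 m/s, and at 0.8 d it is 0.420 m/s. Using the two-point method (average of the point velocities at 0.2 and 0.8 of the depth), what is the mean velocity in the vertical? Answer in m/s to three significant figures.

0.551 m/s

v̄ = (0.682 + 0.420) / 2 = 0.5510 m/s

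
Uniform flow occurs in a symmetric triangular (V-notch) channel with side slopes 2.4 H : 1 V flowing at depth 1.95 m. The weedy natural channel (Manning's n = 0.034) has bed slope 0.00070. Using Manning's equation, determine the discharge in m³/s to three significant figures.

A = z·y² = 2.4×1.95² = 9.126 m²
P = 2y√(1+z²) = 2×1.95×√(1+2.4²) = 10.14 m
R = A/P = 9.126/10.14 = 0.9000 m
Q = (1/n)·A·R^(2/3)·S^(1/2) = (1/0.034) × 9.126 × 0.9000^(2/3) × 0.00070^(1/2) = 6.620 m³/s

6.62 m³/s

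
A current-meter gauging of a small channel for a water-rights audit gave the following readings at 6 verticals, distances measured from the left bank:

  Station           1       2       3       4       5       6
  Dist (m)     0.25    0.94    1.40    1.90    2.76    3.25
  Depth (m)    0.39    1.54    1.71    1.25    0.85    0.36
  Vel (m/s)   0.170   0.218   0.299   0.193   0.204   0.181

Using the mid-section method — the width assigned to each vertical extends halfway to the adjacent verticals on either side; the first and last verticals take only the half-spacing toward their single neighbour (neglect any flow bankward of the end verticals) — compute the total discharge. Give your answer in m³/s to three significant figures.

w_1 = (0.94 − 0.25)/2 = 0.345 m; q_1 = 0.170 × 0.39 × 0.345 = 0.02287 m³/s
w_2 = (1.40 − 0.25)/2 = 0.575 m; q_2 = 0.218 × 1.54 × 0.575 = 0.1930 m³/s
w_3 = (1.90 − 0.94)/2 = 0.48 m; q_3 = 0.299 × 1.71 × 0.48 = 0.2454 m³/s
w_4 = (2.76 − 1.40)/2 = 0.68 m; q_4 = 0.193 × 1.25 × 0.68 = 0.1641 m³/s
w_5 = (3.25 − 1.90)/2 = 0.675 m; q_5 = 0.204 × 0.85 × 0.675 = 0.1170 m³/s
w_6 = (3.25 − 2.76)/2 = 0.245 m; q_6 = 0.181 × 0.36 × 0.245 = 0.01596 m³/s
Q = Σ qᵢ = 0.7584 m³/s

0.758 m³/s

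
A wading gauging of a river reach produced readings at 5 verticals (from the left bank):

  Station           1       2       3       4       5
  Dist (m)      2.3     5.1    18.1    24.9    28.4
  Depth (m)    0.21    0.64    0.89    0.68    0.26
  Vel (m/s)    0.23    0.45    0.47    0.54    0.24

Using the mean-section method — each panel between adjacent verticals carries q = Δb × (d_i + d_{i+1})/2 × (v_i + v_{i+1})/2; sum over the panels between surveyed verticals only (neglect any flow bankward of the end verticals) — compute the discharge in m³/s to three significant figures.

8.32 m³/s

Panel 1-2: Δb = 2.8 m, d̄ = (0.21+0.64)/2 = 0.425, v̄ = (0.23+0.45)/2 = 0.34 → q = 2.8×0.425×0.34 = 0.4046 m³/s
Panel 2-3: Δb = 13 m, d̄ = (0.64+0.89)/2 = 0.765, v̄ = (0.45+0.47)/2 = 0.46 → q = 13×0.765×0.46 = 4.575 m³/s
Panel 3-4: Δb = 6.8 m, d̄ = (0.89+0.68)/2 = 0.785, v̄ = (0.47+0.54)/2 = 0.505 → q = 6.8×0.785×0.505 = 2.696 m³/s
Panel 4-5: Δb = 3.5 m, d̄ = (0.68+0.26)/2 = 0.47, v̄ = (0.54+0.24)/2 = 0.39 → q = 3.5×0.47×0.39 = 0.6416 m³/s
Q = Σ q = 8.317 m³/s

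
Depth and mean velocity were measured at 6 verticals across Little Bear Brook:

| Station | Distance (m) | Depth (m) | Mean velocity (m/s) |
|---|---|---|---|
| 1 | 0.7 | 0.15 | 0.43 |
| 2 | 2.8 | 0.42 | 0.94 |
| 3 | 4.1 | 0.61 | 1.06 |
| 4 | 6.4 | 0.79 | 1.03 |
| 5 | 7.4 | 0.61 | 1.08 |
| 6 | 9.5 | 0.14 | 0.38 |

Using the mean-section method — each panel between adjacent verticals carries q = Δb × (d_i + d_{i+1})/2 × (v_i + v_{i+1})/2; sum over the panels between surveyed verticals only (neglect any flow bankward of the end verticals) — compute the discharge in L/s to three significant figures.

Panel 1-2: Δb = 2.1 m, d̄ = (0.15+0.42)/2 = 0.285, v̄ = (0.43+0.94)/2 = 0.685 → q = 2.1×0.285×0.685 = 0.4100 m³/s
Panel 2-3: Δb = 1.3 m, d̄ = (0.42+0.61)/2 = 0.515, v̄ = (0.94+1.06)/2 = 1 → q = 1.3×0.515×1 = 0.6695 m³/s
Panel 3-4: Δb = 2.3 m, d̄ = (0.61+0.79)/2 = 0.7, v̄ = (1.06+1.03)/2 = 1.045 → q = 2.3×0.7×1.045 = 1.682 m³/s
Panel 4-5: Δb = 1 m, d̄ = (0.79+0.61)/2 = 0.7, v̄ = (1.03+1.08)/2 = 1.055 → q = 1×0.7×1.055 = 0.7385 m³/s
Panel 5-6: Δb = 2.1 m, d̄ = (0.61+0.14)/2 = 0.375, v̄ = (1.08+0.38)/2 = 0.73 → q = 2.1×0.375×0.73 = 0.5749 m³/s
Q = Σ q = 4.075 m³/s
= 4.075 × 1000 = 4075 L/s

4080 L/s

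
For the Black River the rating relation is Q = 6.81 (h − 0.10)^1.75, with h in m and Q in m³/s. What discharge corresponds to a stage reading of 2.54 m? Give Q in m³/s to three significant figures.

32.4 m³/s

Q = 6.81 × (2.54 − 0.10)^1.75 = 6.81 × 2.44^1.75 = 32.44 m³/s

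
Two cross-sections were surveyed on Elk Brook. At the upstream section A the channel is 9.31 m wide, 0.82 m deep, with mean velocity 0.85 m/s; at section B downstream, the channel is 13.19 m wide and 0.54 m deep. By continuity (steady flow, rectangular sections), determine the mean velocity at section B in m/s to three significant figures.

Q = A₁V₁ = (9.31×0.82) × 0.85 = 6.489 m³/s
A₂ = 13.19 × 0.54 = 7.123 m²
V₂ = Q/A₂ = 6.489/7.123 = 0.9111 m/s

0.911 m/s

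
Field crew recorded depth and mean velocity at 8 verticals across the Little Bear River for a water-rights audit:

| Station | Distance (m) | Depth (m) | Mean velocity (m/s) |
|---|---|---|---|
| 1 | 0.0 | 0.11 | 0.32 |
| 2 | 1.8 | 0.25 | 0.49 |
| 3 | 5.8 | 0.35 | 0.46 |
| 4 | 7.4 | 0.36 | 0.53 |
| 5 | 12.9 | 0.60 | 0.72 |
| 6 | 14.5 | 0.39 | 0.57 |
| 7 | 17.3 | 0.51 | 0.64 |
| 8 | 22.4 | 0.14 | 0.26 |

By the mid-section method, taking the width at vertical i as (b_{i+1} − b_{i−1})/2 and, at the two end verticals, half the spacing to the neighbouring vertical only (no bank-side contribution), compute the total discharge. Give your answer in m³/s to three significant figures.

4.92 m³/s

w_1 = (1.8 − 0.0)/2 = 0.9 m; q_1 = 0.32 × 0.11 × 0.9 = 0.03168 m³/s
w_2 = (5.8 − 0.0)/2 = 2.9 m; q_2 = 0.49 × 0.25 × 2.9 = 0.3553 m³/s
w_3 = (7.4 − 1.8)/2 = 2.8 m; q_3 = 0.46 × 0.35 × 2.8 = 0.4508 m³/s
w_4 = (12.9 − 5.8)/2 = 3.55 m; q_4 = 0.53 × 0.36 × 3.55 = 0.6773 m³/s
w_5 = (14.5 − 7.4)/2 = 3.55 m; q_5 = 0.72 × 0.60 × 3.55 = 1.534 m³/s
w_6 = (17.3 − 12.9)/2 = 2.2 m; q_6 = 0.57 × 0.39 × 2.2 = 0.4891 m³/s
w_7 = (22.4 − 14.5)/2 = 3.95 m; q_7 = 0.64 × 0.51 × 3.95 = 1.289 m³/s
w_8 = (22.4 − 17.3)/2 = 2.55 m; q_8 = 0.26 × 0.14 × 2.55 = 0.09282 m³/s
Q = Σ qᵢ = 4.920 m³/s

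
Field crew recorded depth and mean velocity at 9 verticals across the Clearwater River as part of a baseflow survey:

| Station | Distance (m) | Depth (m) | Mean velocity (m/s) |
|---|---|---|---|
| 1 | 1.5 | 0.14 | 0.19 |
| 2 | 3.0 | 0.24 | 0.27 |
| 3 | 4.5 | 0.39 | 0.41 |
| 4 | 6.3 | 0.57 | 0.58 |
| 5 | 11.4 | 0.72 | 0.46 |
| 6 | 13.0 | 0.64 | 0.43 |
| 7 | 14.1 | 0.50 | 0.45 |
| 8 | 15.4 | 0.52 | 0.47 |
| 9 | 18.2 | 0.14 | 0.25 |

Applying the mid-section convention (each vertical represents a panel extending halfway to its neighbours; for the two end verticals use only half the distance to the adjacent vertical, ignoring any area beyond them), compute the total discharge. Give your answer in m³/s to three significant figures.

w_1 = (3.0 − 1.5)/2 = 0.75 m; q_1 = 0.19 × 0.14 × 0.75 = 0.01995 m³/s
w_2 = (4.5 − 1.5)/2 = 1.5 m; q_2 = 0.27 × 0.24 × 1.5 = 0.09720 m³/s
w_3 = (6.3 − 3.0)/2 = 1.65 m; q_3 = 0.41 × 0.39 × 1.65 = 0.2638 m³/s
w_4 = (11.4 − 4.5)/2 = 3.45 m; q_4 = 0.58 × 0.57 × 3.45 = 1.141 m³/s
w_5 = (13.0 − 6.3)/2 = 3.35 m; q_5 = 0.46 × 0.72 × 3.35 = 1.110 m³/s
w_6 = (14.1 − 11.4)/2 = 1.35 m; q_6 = 0.43 × 0.64 × 1.35 = 0.3715 m³/s
w_7 = (15.4 − 13.0)/2 = 1.2 m; q_7 = 0.45 × 0.50 × 1.2 = 0.2700 m³/s
w_8 = (18.2 − 14.1)/2 = 2.05 m; q_8 = 0.47 × 0.52 × 2.05 = 0.5010 m³/s
w_9 = (18.2 − 15.4)/2 = 1.4 m; q_9 = 0.25 × 0.14 × 1.4 = 0.04900 m³/s
Q = Σ qᵢ = 3.823 m³/s

3.82 m³/s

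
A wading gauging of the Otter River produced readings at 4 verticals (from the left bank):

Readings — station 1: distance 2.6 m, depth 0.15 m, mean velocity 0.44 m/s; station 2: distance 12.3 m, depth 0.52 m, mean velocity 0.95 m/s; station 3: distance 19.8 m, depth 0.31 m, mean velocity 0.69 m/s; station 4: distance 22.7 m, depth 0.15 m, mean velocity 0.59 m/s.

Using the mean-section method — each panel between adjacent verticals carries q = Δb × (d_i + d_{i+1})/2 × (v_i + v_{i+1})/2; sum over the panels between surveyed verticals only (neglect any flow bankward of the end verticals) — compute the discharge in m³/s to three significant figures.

Panel 1-2: Δb = 9.7 m, d̄ = (0.15+0.52)/2 = 0.335, v̄ = (0.44+0.95)/2 = 0.695 → q = 9.7×0.335×0.695 = 2.258 m³/s
Panel 2-3: Δb = 7.5 m, d̄ = (0.52+0.31)/2 = 0.415, v̄ = (0.95+0.69)/2 = 0.82 → q = 7.5×0.415×0.82 = 2.552 m³/s
Panel 3-4: Δb = 2.9 m, d̄ = (0.31+0.15)/2 = 0.23, v̄ = (0.69+0.59)/2 = 0.64 → q = 2.9×0.23×0.64 = 0.4269 m³/s
Q = Σ q = 5.238 m³/s

5.24 m³/s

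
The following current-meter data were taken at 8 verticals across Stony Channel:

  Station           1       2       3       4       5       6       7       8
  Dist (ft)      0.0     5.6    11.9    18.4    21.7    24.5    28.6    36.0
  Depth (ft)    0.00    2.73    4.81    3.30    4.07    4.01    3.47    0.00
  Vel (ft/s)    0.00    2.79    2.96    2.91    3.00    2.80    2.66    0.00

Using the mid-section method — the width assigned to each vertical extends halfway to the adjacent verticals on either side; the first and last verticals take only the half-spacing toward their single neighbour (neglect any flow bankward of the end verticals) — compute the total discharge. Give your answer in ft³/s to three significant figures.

313 ft³/s

w_2 = (11.9 − 0.0)/2 = 5.95 ft; q_2 = 2.79 × 2.73 × 5.95 = 45.32 ft³/s
w_3 = (18.4 − 5.6)/2 = 6.4 ft; q_3 = 2.96 × 4.81 × 6.4 = 91.12 ft³/s
w_4 = (21.7 − 11.9)/2 = 4.9 ft; q_4 = 2.91 × 3.30 × 4.9 = 47.05 ft³/s
w_5 = (24.5 − 18.4)/2 = 3.05 ft; q_5 = 3.00 × 4.07 × 3.05 = 37.24 ft³/s
w_6 = (28.6 − 21.7)/2 = 3.45 ft; q_6 = 2.80 × 4.01 × 3.45 = 38.74 ft³/s
w_7 = (36.0 − 24.5)/2 = 5.75 ft; q_7 = 2.66 × 3.47 × 5.75 = 53.07 ft³/s
Stations 1, 8 contribute zero (depth or velocity is 0).
Q = Σ qᵢ = 312.5 ft³/s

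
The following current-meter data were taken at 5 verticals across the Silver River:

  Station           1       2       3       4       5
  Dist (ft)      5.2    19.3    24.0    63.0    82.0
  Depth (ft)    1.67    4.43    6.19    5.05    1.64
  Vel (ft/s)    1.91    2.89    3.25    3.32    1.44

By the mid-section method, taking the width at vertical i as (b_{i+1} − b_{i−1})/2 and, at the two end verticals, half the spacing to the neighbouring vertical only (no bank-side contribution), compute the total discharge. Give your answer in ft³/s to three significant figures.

w_1 = (19.3 − 5.2)/2 = 7.05 ft; q_1 = 1.91 × 1.67 × 7.05 = 22.49 ft³/s
w_2 = (24.0 − 5.2)/2 = 9.4 ft; q_2 = 2.89 × 4.43 × 9.4 = 120.3 ft³/s
w_3 = (63.0 − 19.3)/2 = 21.85 ft; q_3 = 3.25 × 6.19 × 21.85 = 439.6 ft³/s
w_4 = (82.0 − 24.0)/2 = 29 ft; q_4 = 3.32 × 5.05 × 29 = 486.2 ft³/s
w_5 = (82.0 − 63.0)/2 = 9.5 ft; q_5 = 1.44 × 1.64 × 9.5 = 22.44 ft³/s
Q = Σ qᵢ = 1091 ft³/s

1090 ft³/s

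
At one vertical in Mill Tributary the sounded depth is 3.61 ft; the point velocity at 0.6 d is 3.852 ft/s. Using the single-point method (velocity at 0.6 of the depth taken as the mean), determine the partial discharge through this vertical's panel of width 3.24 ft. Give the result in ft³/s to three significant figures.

45.1 ft³/s

v̄ = v₀.₆ = 3.852 ft/s
q = v̄ × d × w = 3.852 × 3.61 × 3.24 = 45.05 ft³/s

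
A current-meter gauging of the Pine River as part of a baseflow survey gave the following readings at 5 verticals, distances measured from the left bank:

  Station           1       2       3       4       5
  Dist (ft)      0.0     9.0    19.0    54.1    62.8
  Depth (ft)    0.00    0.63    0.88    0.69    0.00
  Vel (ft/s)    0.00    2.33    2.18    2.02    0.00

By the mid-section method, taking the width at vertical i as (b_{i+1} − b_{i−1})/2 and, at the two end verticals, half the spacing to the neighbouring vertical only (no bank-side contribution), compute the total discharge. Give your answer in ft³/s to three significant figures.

w_2 = (19.0 − 0.0)/2 = 9.5 ft; q_2 = 2.33 × 0.63 × 9.5 = 13.95 ft³/s
w_3 = (54.1 − 9.0)/2 = 22.55 ft; q_3 = 2.18 × 0.88 × 22.55 = 43.26 ft³/s
w_4 = (62.8 − 19.0)/2 = 21.9 ft; q_4 = 2.02 × 0.69 × 21.9 = 30.52 ft³/s
Stations 1, 5 contribute zero (depth or velocity is 0).
Q = Σ qᵢ = 87.73 ft³/s

87.7 ft³/s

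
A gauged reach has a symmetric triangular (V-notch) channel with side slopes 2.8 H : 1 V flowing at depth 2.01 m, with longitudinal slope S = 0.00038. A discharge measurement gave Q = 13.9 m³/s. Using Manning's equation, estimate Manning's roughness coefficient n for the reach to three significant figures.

0.0153

A = z·y² = 2.8×2.01² = 11.31 m²
P = 2y√(1+z²) = 2×2.01×√(1+2.8²) = 11.95 m
R = A/P = 11.31/11.95 = 0.9465 m
n = (1/Q)·A·R^(2/3)·S^(1/2) = (1/13.9) × 11.31 × 0.9640 × 0.01949 = 0.01529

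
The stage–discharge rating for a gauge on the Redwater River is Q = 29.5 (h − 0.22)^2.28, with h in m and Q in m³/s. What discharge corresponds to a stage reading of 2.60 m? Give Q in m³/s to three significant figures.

213 m³/s

Q = 29.5 × (2.60 − 0.22)^2.28 = 29.5 × 2.38^2.28 = 213.0 m³/s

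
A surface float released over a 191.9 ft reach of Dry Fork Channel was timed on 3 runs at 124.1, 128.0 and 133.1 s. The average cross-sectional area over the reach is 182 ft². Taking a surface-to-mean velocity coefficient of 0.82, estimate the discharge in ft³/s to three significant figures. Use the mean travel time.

t̄ = (124.1 + 128.0 + 133.1) / 3 = 128.4 s
v_surface = L / t̄ = 191.9 / 128.4 = 1.495 ft/s
v_mean = 0.82 × 1.495 = 1.226 ft/s
Q = A × v_mean = 182 × 1.226 = 223.0 ft³/s

223 ft³/s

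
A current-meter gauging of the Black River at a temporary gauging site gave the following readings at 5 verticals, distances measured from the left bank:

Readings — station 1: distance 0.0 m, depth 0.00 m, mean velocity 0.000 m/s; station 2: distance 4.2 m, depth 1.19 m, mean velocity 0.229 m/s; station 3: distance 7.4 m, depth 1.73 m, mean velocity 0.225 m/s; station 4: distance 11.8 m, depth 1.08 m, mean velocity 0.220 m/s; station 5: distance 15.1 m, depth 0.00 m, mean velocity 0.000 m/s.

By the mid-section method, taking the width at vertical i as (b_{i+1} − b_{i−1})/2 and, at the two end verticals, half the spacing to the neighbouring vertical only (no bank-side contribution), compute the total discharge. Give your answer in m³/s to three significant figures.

w_2 = (7.4 − 0.0)/2 = 3.7 m; q_2 = 0.229 × 1.19 × 3.7 = 1.008 m³/s
w_3 = (11.8 − 4.2)/2 = 3.8 m; q_3 = 0.225 × 1.73 × 3.8 = 1.479 m³/s
w_4 = (15.1 − 7.4)/2 = 3.85 m; q_4 = 0.220 × 1.08 × 3.85 = 0.9148 m³/s
Stations 1, 5 contribute zero (depth or velocity is 0).
Q = Σ qᵢ = 3.402 m³/s

3.40 m³/s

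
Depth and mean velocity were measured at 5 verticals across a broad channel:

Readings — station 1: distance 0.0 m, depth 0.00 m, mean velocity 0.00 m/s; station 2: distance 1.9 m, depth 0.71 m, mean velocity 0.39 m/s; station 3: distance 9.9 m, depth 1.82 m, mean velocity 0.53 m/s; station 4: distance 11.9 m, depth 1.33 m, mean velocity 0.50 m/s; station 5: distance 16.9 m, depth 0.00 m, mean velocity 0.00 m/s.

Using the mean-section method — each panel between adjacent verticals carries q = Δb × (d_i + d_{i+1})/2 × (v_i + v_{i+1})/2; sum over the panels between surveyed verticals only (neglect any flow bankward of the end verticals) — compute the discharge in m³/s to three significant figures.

Panel 1-2: Δb = 1.9 m, d̄ = (0.00+0.71)/2 = 0.355, v̄ = (0.00+0.39)/2 = 0.195 → q = 1.9×0.355×0.195 = 0.1315 m³/s
Panel 2-3: Δb = 8 m, d̄ = (0.71+1.82)/2 = 1.265, v̄ = (0.39+0.53)/2 = 0.46 → q = 8×1.265×0.46 = 4.655 m³/s
Panel 3-4: Δb = 2 m, d̄ = (1.82+1.33)/2 = 1.575, v̄ = (0.53+0.50)/2 = 0.515 → q = 2×1.575×0.515 = 1.622 m³/s
Panel 4-5: Δb = 5 m, d̄ = (1.33+0.00)/2 = 0.665, v̄ = (0.50+0.00)/2 = 0.25 → q = 5×0.665×0.25 = 0.8313 m³/s
Q = Σ q = 7.240 m³/s

7.24 m³/s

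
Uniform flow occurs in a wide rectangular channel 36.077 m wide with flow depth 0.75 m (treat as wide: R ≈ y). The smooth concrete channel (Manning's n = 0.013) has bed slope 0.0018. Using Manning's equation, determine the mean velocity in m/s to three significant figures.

2.69 m/s

A = b·y = 36.077 × 0.75 = 27.06 m²
Wide channel: R ≈ y = 0.75 m
Q = (1/n)·A·R^(2/3)·S^(1/2) = (1/0.013) × 27.06 × 0.7500^(2/3) × 0.0018^(1/2) = 72.89 m³/s
V = Q/A = 72.89/27.06 = 2.694 m/s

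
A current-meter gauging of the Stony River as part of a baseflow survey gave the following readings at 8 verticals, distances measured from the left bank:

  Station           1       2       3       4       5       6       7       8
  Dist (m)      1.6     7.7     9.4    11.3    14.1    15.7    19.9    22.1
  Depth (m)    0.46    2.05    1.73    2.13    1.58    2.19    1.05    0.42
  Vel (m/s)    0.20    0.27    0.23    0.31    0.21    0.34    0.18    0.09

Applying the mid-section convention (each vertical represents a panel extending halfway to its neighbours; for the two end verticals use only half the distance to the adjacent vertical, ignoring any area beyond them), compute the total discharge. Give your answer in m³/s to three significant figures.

8.24 m³/s

w_1 = (7.7 − 1.6)/2 = 3.05 m; q_1 = 0.20 × 0.46 × 3.05 = 0.2806 m³/s
w_2 = (9.4 − 1.6)/2 = 3.9 m; q_2 = 0.27 × 2.05 × 3.9 = 2.159 m³/s
w_3 = (11.3 − 7.7)/2 = 1.8 m; q_3 = 0.23 × 1.73 × 1.8 = 0.7162 m³/s
w_4 = (14.1 − 9.4)/2 = 2.35 m; q_4 = 0.31 × 2.13 × 2.35 = 1.552 m³/s
w_5 = (15.7 − 11.3)/2 = 2.2 m; q_5 = 0.21 × 1.58 × 2.2 = 0.7300 m³/s
w_6 = (19.9 − 14.1)/2 = 2.9 m; q_6 = 0.34 × 2.19 × 2.9 = 2.159 m³/s
w_7 = (22.1 − 15.7)/2 = 3.2 m; q_7 = 0.18 × 1.05 × 3.2 = 0.6048 m³/s
w_8 = (22.1 − 19.9)/2 = 1.1 m; q_8 = 0.09 × 0.42 × 1.1 = 0.04158 m³/s
Q = Σ qᵢ = 8.243 m³/s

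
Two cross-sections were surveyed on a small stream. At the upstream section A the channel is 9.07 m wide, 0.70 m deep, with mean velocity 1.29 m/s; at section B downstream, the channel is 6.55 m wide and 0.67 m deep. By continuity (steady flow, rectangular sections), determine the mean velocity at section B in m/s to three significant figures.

Q = A₁V₁ = (9.07×0.70) × 1.29 = 8.190 m³/s
A₂ = 6.55 × 0.67 = 4.389 m²
V₂ = Q/A₂ = 8.190/4.389 = 1.866 m/s

1.87 m/s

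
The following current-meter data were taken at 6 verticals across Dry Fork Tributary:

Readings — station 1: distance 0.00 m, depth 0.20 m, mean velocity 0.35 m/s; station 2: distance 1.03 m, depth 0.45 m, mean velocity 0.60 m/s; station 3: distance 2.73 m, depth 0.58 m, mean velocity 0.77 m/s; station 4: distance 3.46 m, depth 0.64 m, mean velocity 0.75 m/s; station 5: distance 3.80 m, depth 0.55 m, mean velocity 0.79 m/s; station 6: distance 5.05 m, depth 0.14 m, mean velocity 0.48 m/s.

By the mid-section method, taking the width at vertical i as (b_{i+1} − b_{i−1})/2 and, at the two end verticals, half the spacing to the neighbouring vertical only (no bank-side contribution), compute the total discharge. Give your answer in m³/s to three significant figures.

w_1 = (1.03 − 0.00)/2 = 0.515 m; q_1 = 0.35 × 0.20 × 0.515 = 0.03605 m³/s
w_2 = (2.73 − 0.00)/2 = 1.365 m; q_2 = 0.60 × 0.45 × 1.365 = 0.3686 m³/s
w_3 = (3.46 − 1.03)/2 = 1.215 m; q_3 = 0.77 × 0.58 × 1.215 = 0.5426 m³/s
w_4 = (3.80 − 2.73)/2 = 0.535 m; q_4 = 0.75 × 0.64 × 0.535 = 0.2568 m³/s
w_5 = (5.05 − 3.46)/2 = 0.795 m; q_5 = 0.79 × 0.55 × 0.795 = 0.3454 m³/s
w_6 = (5.05 − 3.80)/2 = 0.625 m; q_6 = 0.48 × 0.14 × 0.625 = 0.04200 m³/s
Q = Σ qᵢ = 1.591 m³/s

1.59 m³/s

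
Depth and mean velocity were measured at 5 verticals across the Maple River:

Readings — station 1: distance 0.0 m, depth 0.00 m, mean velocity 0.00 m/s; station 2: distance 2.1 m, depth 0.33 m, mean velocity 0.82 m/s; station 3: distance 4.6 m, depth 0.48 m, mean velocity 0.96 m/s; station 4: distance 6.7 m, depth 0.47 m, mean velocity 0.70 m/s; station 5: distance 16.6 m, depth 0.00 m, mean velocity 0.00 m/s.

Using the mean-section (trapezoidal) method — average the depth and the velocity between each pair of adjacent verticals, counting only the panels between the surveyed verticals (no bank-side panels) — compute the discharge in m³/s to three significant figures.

Panel 1-2: Δb = 2.1 m, d̄ = (0.00+0.33)/2 = 0.165, v̄ = (0.00+0.82)/2 = 0.41 → q = 2.1×0.165×0.41 = 0.1421 m³/s
Panel 2-3: Δb = 2.5 m, d̄ = (0.33+0.48)/2 = 0.405, v̄ = (0.82+0.96)/2 = 0.89 → q = 2.5×0.405×0.89 = 0.9011 m³/s
Panel 3-4: Δb = 2.1 m, d̄ = (0.48+0.47)/2 = 0.475, v̄ = (0.96+0.70)/2 = 0.83 → q = 2.1×0.475×0.83 = 0.8279 m³/s
Panel 4-5: Δb = 9.9 m, d̄ = (0.47+0.00)/2 = 0.235, v̄ = (0.70+0.00)/2 = 0.35 → q = 9.9×0.235×0.35 = 0.8143 m³/s
Q = Σ q = 2.685 m³/s

2.69 m³/s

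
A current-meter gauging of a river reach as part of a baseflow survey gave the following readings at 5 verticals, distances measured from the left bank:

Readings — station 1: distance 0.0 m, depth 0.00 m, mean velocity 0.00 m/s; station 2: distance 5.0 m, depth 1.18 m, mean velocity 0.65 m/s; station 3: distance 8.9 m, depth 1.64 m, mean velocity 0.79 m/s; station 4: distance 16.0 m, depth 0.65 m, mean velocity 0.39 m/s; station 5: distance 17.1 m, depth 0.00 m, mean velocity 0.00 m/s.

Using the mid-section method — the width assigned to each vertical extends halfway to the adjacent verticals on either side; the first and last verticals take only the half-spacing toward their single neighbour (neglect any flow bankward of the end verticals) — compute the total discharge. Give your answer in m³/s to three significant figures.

w_2 = (8.9 − 0.0)/2 = 4.45 m; q_2 = 0.65 × 1.18 × 4.45 = 3.413 m³/s
w_3 = (16.0 − 5.0)/2 = 5.5 m; q_3 = 0.79 × 1.64 × 5.5 = 7.126 m³/s
w_4 = (17.1 − 8.9)/2 = 4.1 m; q_4 = 0.39 × 0.65 × 4.1 = 1.039 m³/s
Stations 1, 5 contribute zero (depth or velocity is 0).
Q = Σ qᵢ = 11.58 m³/s

11.6 m³/s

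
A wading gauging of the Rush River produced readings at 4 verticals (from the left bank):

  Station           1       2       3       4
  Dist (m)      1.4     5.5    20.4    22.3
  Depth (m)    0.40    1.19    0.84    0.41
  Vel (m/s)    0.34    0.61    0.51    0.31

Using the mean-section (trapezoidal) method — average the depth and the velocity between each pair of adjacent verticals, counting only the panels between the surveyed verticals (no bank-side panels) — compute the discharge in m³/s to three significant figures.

10.5 m³/s

Panel 1-2: Δb = 4.1 m, d̄ = (0.40+1.19)/2 = 0.795, v̄ = (0.34+0.61)/2 = 0.475 → q = 4.1×0.795×0.475 = 1.548 m³/s
Panel 2-3: Δb = 14.9 m, d̄ = (1.19+0.84)/2 = 1.015, v̄ = (0.61+0.51)/2 = 0.56 → q = 14.9×1.015×0.56 = 8.469 m³/s
Panel 3-4: Δb = 1.9 m, d̄ = (0.84+0.41)/2 = 0.625, v̄ = (0.51+0.31)/2 = 0.41 → q = 1.9×0.625×0.41 = 0.4869 m³/s
Q = Σ q = 10.50 m³/s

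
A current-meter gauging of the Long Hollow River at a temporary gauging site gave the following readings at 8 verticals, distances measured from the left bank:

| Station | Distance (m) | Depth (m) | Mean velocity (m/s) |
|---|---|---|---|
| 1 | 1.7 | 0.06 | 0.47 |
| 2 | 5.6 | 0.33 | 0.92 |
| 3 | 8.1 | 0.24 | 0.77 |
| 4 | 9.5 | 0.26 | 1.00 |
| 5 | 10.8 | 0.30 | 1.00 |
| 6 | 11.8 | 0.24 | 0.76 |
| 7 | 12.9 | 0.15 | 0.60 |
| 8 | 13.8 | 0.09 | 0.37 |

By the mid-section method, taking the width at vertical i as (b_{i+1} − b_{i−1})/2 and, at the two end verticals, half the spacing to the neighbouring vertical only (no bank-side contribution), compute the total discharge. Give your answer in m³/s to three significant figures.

w_1 = (5.6 − 1.7)/2 = 1.95 m; q_1 = 0.47 × 0.06 × 1.95 = 0.05499 m³/s
w_2 = (8.1 − 1.7)/2 = 3.2 m; q_2 = 0.92 × 0.33 × 3.2 = 0.9715 m³/s
w_3 = (9.5 − 5.6)/2 = 1.95 m; q_3 = 0.77 × 0.24 × 1.95 = 0.3604 m³/s
w_4 = (10.8 − 8.1)/2 = 1.35 m; q_4 = 1.00 × 0.26 × 1.35 = 0.3510 m³/s
w_5 = (11.8 − 9.5)/2 = 1.15 m; q_5 = 1.00 × 0.30 × 1.15 = 0.3450 m³/s
w_6 = (12.9 − 10.8)/2 = 1.05 m; q_6 = 0.76 × 0.24 × 1.05 = 0.1915 m³/s
w_7 = (13.8 − 11.8)/2 = 1 m; q_7 = 0.60 × 0.15 × 1 = 0.09000 m³/s
w_8 = (13.8 − 12.9)/2 = 0.45 m; q_8 = 0.37 × 0.09 × 0.45 = 0.01499 m³/s
Q = Σ qᵢ = 2.379 m³/s

2.38 m³/s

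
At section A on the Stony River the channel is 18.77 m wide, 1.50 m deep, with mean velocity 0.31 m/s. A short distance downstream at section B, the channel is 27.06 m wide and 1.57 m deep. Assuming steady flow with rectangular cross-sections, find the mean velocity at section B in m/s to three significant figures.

0.205 m/s

Q = A₁V₁ = (18.77×1.50) × 0.31 = 8.728 m³/s
A₂ = 27.06 × 1.57 = 42.48 m²
V₂ = Q/A₂ = 8.728/42.48 = 0.2054 m/s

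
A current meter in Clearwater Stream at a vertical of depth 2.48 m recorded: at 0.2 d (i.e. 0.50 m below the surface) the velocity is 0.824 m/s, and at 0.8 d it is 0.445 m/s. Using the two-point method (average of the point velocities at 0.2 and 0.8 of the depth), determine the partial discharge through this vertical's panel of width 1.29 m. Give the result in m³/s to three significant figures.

2.03 m³/s

v̄ = (0.824 + 0.445) / 2 = 0.6345 m/s
q = v̄ × d × w = 0.6345 × 2.48 × 1.29 = 2.030 m³/s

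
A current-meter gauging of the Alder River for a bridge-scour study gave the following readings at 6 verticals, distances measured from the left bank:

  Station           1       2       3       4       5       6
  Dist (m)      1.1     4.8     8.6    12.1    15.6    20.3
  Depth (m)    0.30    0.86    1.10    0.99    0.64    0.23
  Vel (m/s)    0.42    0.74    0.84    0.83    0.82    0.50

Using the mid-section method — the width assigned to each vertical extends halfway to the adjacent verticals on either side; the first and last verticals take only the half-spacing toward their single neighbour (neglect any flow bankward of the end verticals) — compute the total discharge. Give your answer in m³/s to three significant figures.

w_1 = (4.8 − 1.1)/2 = 1.85 m; q_1 = 0.42 × 0.30 × 1.85 = 0.2331 m³/s
w_2 = (8.6 − 1.1)/2 = 3.75 m; q_2 = 0.74 × 0.86 × 3.75 = 2.387 m³/s
w_3 = (12.1 − 4.8)/2 = 3.65 m; q_3 = 0.84 × 1.10 × 3.65 = 3.373 m³/s
w_4 = (15.6 − 8.6)/2 = 3.5 m; q_4 = 0.83 × 0.99 × 3.5 = 2.876 m³/s
w_5 = (20.3 − 12.1)/2 = 4.1 m; q_5 = 0.82 × 0.64 × 4.1 = 2.152 m³/s
w_6 = (20.3 − 15.6)/2 = 2.35 m; q_6 = 0.50 × 0.23 × 2.35 = 0.2703 m³/s
Q = Σ qᵢ = 11.29 m³/s

11.3 m³/s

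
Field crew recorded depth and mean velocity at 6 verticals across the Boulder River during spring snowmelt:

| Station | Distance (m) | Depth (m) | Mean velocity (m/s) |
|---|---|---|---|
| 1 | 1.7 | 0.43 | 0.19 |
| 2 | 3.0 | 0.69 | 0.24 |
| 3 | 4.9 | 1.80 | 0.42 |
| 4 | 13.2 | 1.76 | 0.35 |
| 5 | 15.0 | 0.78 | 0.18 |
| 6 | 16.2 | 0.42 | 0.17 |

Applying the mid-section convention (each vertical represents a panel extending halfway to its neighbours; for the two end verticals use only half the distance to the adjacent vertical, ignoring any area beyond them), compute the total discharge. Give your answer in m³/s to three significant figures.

w_1 = (3.0 − 1.7)/2 = 0.65 m; q_1 = 0.19 × 0.43 × 0.65 = 0.05311 m³/s
w_2 = (4.9 − 1.7)/2 = 1.6 m; q_2 = 0.24 × 0.69 × 1.6 = 0.2650 m³/s
w_3 = (13.2 − 3.0)/2 = 5.1 m; q_3 = 0.42 × 1.80 × 5.1 = 3.856 m³/s
w_4 = (15.0 − 4.9)/2 = 5.05 m; q_4 = 0.35 × 1.76 × 5.05 = 3.111 m³/s
w_5 = (16.2 − 13.2)/2 = 1.5 m; q_5 = 0.18 × 0.78 × 1.5 = 0.2106 m³/s
w_6 = (16.2 − 15.0)/2 = 0.6 m; q_6 = 0.17 × 0.42 × 0.6 = 0.04284 m³/s
Q = Σ qᵢ = 7.538 m³/s

7.54 m³/s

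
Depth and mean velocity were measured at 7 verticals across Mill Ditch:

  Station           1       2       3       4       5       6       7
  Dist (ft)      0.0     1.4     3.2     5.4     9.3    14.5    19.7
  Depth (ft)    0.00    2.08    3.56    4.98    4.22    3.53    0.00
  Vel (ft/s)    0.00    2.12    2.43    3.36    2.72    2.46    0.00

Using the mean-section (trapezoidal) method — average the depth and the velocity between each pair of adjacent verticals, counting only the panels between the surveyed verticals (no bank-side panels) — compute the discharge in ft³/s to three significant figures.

Panel 1-2: Δb = 1.4 ft, d̄ = (0.00+2.08)/2 = 1.04, v̄ = (0.00+2.12)/2 = 1.06 → q = 1.4×1.04×1.06 = 1.543 ft³/s
Panel 2-3: Δb = 1.8 ft, d̄ = (2.08+3.56)/2 = 2.82, v̄ = (2.12+2.43)/2 = 2.275 → q = 1.8×2.82×2.275 = 11.55 ft³/s
Panel 3-4: Δb = 2.2 ft, d̄ = (3.56+4.98)/2 = 4.27, v̄ = (2.43+3.36)/2 = 2.895 → q = 2.2×4.27×2.895 = 27.20 ft³/s
Panel 4-5: Δb = 3.9 ft, d̄ = (4.98+4.22)/2 = 4.6, v̄ = (3.36+2.72)/2 = 3.04 → q = 3.9×4.6×3.04 = 54.54 ft³/s
Panel 5-6: Δb = 5.2 ft, d̄ = (4.22+3.53)/2 = 3.875, v̄ = (2.72+2.46)/2 = 2.59 → q = 5.2×3.875×2.59 = 52.19 ft³/s
Panel 6-7: Δb = 5.2 ft, d̄ = (3.53+0.00)/2 = 1.765, v̄ = (2.46+0.00)/2 = 1.23 → q = 5.2×1.765×1.23 = 11.29 ft³/s
Q = Σ q = 158.3 ft³/s

158 ft³/s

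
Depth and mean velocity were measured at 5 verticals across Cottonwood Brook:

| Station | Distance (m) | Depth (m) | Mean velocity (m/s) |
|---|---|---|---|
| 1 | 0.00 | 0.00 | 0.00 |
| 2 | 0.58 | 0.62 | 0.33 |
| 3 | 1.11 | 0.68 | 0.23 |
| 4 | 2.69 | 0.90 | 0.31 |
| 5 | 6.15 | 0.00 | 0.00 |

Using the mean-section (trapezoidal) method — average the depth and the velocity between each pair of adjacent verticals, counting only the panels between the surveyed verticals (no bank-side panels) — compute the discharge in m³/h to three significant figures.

2540 m³/h

Panel 1-2: Δb = 0.58 m, d̄ = (0.00+0.62)/2 = 0.31, v̄ = (0.00+0.33)/2 = 0.165 → q = 0.58×0.31×0.165 = 0.02967 m³/s
Panel 2-3: Δb = 0.53 m, d̄ = (0.62+0.68)/2 = 0.65, v̄ = (0.33+0.23)/2 = 0.28 → q = 0.53×0.65×0.28 = 0.09646 m³/s
Panel 3-4: Δb = 1.58 m, d̄ = (0.68+0.90)/2 = 0.79, v̄ = (0.23+0.31)/2 = 0.27 → q = 1.58×0.79×0.27 = 0.3370 m³/s
Panel 4-5: Δb = 3.46 m, d̄ = (0.90+0.00)/2 = 0.45, v̄ = (0.31+0.00)/2 = 0.155 → q = 3.46×0.45×0.155 = 0.2413 m³/s
Q = Σ q = 0.7045 m³/s
= 0.7045 × 3600 = 2536 m³/h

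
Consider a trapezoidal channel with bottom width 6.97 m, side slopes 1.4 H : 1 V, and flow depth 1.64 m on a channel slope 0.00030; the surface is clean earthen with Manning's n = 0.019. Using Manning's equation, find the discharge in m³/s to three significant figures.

A = (b + z·y)·y = (6.97 + 1.4×1.64)×1.64 = 15.20 m²
P = b + 2y√(1+z²) = 6.97 + 2×1.64×√(1+1.4²) = 12.61 m
R = A/P = 15.20/12.61 = 1.205 m
Q = (1/n)·A·R^(2/3)·S^(1/2) = (1/0.019) × 15.20 × 1.205^(2/3) × 0.00030^(1/2) = 15.69 m³/s

15.7 m³/s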